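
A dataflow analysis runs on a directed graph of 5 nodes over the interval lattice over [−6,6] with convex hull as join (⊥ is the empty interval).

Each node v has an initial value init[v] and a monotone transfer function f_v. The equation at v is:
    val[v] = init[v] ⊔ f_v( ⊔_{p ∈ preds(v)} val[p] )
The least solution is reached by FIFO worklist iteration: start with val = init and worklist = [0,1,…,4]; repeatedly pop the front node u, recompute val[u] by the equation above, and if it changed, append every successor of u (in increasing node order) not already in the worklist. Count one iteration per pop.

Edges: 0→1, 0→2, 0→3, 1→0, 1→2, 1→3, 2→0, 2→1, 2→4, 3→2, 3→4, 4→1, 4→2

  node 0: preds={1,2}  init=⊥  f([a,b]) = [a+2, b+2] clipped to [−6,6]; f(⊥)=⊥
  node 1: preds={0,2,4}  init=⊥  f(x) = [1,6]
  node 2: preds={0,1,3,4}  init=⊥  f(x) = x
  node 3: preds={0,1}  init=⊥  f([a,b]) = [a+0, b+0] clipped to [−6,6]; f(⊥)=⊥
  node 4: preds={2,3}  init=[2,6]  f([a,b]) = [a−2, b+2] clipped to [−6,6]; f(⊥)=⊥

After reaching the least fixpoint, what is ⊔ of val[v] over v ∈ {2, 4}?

[-6,6]

Worklist (33 pops):
  #1 pop 0: in=⊥ → ⊥ (no change)
  #2 pop 1: in=[2,6] → [1,6] (was ⊥); enqueue [0]
  #3 pop 2: in=[1,6] → [1,6] (was ⊥); enqueue [1]
  #4 pop 3: in=[1,6] → [1,6] (was ⊥); enqueue [2]
  #5 pop 4: in=[1,6] → [-1,6] (was [2,6]); enqueue []
  #6 pop 0: in=[1,6] → [3,6] (was ⊥); enqueue [3]
  #7 pop 1: in=[-1,6] → [1,6] (no change)
  #8 pop 2: in=[-1,6] → [-1,6] (was [1,6]); enqueue [0,1,4]
  #9 pop 3: in=[1,6] → [1,6] (no change)
  #10 pop 0: in=[-1,6] → [1,6] (was [3,6]); enqueue [2,3]
  #11 pop 1: in=[-1,6] → [1,6] (no change)
  #12 pop 4: in=[-1,6] → [-3,6] (was [-1,6]); enqueue [1]
  #13 pop 2: in=[-3,6] → [-3,6] (was [-1,6]); enqueue [0,4]
  #14 pop 3: in=[1,6] → [1,6] (no change)
  #15 pop 1: in=[-3,6] → [1,6] (no change)
  #16 pop 0: in=[-3,6] → [-1,6] (was [1,6]); enqueue [1,2,3]
  #17 pop 4: in=[-3,6] → [-5,6] (was [-3,6]); enqueue []
  #18 pop 1: in=[-5,6] → [1,6] (no change)
  #19 pop 2: in=[-5,6] → [-5,6] (was [-3,6]); enqueue [0,1,4]
  #20 pop 3: in=[-1,6] → [-1,6] (was [1,6]); enqueue [2]
  #21 pop 0: in=[-5,6] → [-3,6] (was [-1,6]); enqueue [3]
  #22 pop 1: in=[-5,6] → [1,6] (no change)
  #23 pop 4: in=[-5,6] → [-6,6] (was [-5,6]); enqueue [1]
  #24 pop 2: in=[-6,6] → [-6,6] (was [-5,6]); enqueue [0,4]
  #25 pop 3: in=[-3,6] → [-3,6] (was [-1,6]); enqueue [2]
  #26 pop 1: in=[-6,6] → [1,6] (no change)
  #27 pop 0: in=[-6,6] → [-4,6] (was [-3,6]); enqueue [1,3]
  #28 pop 4: in=[-6,6] → [-6,6] (no change)
  #29 pop 2: in=[-6,6] → [-6,6] (no change)
  #30 pop 1: in=[-6,6] → [1,6] (no change)
  #31 pop 3: in=[-4,6] → [-4,6] (was [-3,6]); enqueue [2,4]
  #32 pop 2: in=[-6,6] → [-6,6] (no change)
  #33 pop 4: in=[-6,6] → [-6,6] (no change)

Fixpoint:
  val[0] = [-4,6]
  val[1] = [1,6]
  val[2] = [-6,6]
  val[3] = [-4,6]
  val[4] = [-6,6]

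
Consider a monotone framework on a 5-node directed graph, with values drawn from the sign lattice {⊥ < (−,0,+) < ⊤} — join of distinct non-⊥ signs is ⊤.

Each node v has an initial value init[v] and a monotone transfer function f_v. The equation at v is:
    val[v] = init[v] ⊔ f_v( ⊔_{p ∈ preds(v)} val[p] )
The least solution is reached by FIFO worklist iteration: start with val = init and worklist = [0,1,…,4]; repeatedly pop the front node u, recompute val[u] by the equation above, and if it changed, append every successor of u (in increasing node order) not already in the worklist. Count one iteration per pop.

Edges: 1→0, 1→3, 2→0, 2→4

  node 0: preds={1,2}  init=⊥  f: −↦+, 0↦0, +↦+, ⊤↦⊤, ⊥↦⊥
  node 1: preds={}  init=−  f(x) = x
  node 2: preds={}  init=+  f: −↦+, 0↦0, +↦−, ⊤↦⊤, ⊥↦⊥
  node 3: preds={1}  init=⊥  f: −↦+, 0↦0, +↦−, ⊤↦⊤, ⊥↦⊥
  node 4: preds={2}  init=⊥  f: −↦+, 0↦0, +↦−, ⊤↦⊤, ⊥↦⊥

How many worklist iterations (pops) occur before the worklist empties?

Iteration log — 5 steps:
  step 1. node 0  ⊔preds=⊤  new=⊤  old=⊥  +wl: 
  step 2. node 1  ⊔preds=⊥  new=−  stable
  step 3. node 2  ⊔preds=⊥  new=+  stable
  step 4. node 3  ⊔preds=−  new=+  old=⊥  +wl: 
  step 5. node 4  ⊔preds=+  new=−  old=⊥  +wl: 

Least fixpoint reached:
  node 0: ⊤
  node 1: −
  node 2: +
  node 3: +
  node 4: −

5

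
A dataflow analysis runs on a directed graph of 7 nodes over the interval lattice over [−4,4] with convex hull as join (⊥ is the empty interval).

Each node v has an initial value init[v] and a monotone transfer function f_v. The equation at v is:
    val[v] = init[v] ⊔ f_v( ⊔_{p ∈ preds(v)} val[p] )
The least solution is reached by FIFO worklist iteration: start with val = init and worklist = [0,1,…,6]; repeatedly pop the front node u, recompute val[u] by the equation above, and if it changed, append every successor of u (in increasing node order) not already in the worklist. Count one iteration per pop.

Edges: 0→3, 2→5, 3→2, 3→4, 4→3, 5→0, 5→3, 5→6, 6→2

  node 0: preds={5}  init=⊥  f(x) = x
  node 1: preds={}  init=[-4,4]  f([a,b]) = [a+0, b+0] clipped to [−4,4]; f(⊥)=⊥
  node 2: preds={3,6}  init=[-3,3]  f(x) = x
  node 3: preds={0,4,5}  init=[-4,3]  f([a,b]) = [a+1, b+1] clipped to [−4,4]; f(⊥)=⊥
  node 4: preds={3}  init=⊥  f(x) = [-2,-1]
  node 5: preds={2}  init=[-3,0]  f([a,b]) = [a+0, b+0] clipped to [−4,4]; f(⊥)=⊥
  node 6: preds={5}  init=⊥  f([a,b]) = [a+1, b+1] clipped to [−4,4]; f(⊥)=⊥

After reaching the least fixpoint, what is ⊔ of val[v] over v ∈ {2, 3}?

[-4,4]

Trace (16 dequeues):
  [1] u=0 | in [-3,0] | out [-3,0] | prev ⊥ | push {}
  [2] u=1 | in ⊥ | out [-4,4] | ==
  [3] u=2 | in [-4,3] | out [-4,3] | prev [-3,3] | push {}
  [4] u=3 | in [-3,0] | out [-4,3] | ==
  [5] u=4 | in [-4,3] | out [-2,-1] | prev ⊥ | push {3}
  [6] u=5 | in [-4,3] | out [-4,3] | prev [-3,0] | push {0}
  [7] u=6 | in [-4,3] | out [-3,4] | prev ⊥ | push {2}
  [8] u=3 | in [-4,3] | out [-4,4] | prev [-4,3] | push {4}
  [9] u=0 | in [-4,3] | out [-4,3] | prev [-3,0] | push {3}
  [10] u=2 | in [-4,4] | out [-4,4] | prev [-4,3] | push {5}
  [11] u=4 | in [-4,4] | out [-2,-1] | ==
  [12] u=3 | in [-4,3] | out [-4,4] | ==
  [13] u=5 | in [-4,4] | out [-4,4] | prev [-4,3] | push {0,3,6}
  [14] u=0 | in [-4,4] | out [-4,4] | prev [-4,3] | push {}
  [15] u=3 | in [-4,4] | out [-4,4] | ==
  [16] u=6 | in [-4,4] | out [-3,4] | ==

Converged values:
  [0] [-4,4]
  [1] [-4,4]
  [2] [-4,4]
  [3] [-4,4]
  [4] [-2,-1]
  [5] [-4,4]
  [6] [-3,4]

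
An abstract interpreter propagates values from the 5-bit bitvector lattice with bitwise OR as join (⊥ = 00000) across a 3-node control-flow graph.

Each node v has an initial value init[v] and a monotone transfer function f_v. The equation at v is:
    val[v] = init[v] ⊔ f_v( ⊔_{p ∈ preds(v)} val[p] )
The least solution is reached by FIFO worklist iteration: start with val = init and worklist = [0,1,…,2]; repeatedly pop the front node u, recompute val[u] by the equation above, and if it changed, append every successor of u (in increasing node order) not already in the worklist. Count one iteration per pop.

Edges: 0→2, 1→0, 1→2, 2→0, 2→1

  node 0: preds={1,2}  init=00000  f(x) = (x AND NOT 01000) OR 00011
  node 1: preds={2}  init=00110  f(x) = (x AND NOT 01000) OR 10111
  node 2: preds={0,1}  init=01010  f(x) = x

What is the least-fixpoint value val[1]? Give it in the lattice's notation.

Trace (6 dequeues):
  [1] u=0 | in 01110 | out 00111 | prev 00000 | push {}
  [2] u=1 | in 01010 | out 10111 | prev 00110 | push {0}
  [3] u=2 | in 10111 | out 11111 | prev 01010 | push {1}
  [4] u=0 | in 11111 | out 10111 | prev 00111 | push {2}
  [5] u=1 | in 11111 | out 10111 | ==
  [6] u=2 | in 10111 | out 11111 | ==

Converged values:
  [0] 10111
  [1] 10111
  [2] 11111

10111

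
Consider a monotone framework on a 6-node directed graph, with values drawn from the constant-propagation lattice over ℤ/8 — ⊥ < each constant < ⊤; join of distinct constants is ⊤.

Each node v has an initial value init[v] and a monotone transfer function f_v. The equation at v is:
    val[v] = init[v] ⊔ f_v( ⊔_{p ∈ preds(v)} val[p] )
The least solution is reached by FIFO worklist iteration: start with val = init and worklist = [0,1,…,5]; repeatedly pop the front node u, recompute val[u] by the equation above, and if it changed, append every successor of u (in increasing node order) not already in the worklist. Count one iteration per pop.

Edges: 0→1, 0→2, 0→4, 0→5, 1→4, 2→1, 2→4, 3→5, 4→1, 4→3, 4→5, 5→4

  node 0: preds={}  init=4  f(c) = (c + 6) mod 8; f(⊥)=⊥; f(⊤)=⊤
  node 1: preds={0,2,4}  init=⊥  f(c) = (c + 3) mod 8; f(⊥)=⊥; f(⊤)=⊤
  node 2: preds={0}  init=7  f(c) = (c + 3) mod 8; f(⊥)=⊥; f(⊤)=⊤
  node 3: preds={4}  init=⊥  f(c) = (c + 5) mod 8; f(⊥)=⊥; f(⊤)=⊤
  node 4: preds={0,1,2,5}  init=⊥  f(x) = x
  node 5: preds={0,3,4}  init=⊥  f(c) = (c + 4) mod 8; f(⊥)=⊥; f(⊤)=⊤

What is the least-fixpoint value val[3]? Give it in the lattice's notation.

⊤

Trace (10 dequeues):
  [1] u=0 | in ⊥ | out 4 | ==
  [2] u=1 | in ⊤ | out ⊤ | prev ⊥ | push {}
  [3] u=2 | in 4 | out 7 | ==
  [4] u=3 | in ⊥ | out ⊥ | ==
  [5] u=4 | in ⊤ | out ⊤ | prev ⊥ | push {1,3}
  [6] u=5 | in ⊤ | out ⊤ | prev ⊥ | push {4}
  [7] u=1 | in ⊤ | out ⊤ | ==
  [8] u=3 | in ⊤ | out ⊤ | prev ⊥ | push {5}
  [9] u=4 | in ⊤ | out ⊤ | ==
  [10] u=5 | in ⊤ | out ⊤ | ==

Converged values:
  [0] 4
  [1] ⊤
  [2] 7
  [3] ⊤
  [4] ⊤
  [5] ⊤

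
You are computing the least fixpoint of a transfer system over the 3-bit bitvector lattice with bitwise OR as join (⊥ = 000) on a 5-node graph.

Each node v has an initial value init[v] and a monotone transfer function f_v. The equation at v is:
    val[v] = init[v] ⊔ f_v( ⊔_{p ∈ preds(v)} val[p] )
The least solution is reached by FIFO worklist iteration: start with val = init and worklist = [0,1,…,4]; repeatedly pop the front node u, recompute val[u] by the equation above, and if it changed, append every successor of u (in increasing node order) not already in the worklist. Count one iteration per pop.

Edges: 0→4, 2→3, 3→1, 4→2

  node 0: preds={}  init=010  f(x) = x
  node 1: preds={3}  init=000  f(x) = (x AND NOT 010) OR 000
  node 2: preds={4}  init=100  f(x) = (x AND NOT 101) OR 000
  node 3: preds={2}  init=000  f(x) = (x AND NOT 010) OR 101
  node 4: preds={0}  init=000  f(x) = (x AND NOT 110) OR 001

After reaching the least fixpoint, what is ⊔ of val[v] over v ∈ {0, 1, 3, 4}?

111

Iteration log — 7 steps:
  step 1. node 0  ⊔preds=000  new=010  stable
  step 2. node 1  ⊔preds=000  new=000  stable
  step 3. node 2  ⊔preds=000  new=100  stable
  step 4. node 3  ⊔preds=100  new=101  old=000  +wl: 1
  step 5. node 4  ⊔preds=010  new=001  old=000  +wl: 2
  step 6. node 1  ⊔preds=101  new=101  old=000  +wl: 
  step 7. node 2  ⊔preds=001  new=100  stable

Least fixpoint reached:
  node 0: 010
  node 1: 101
  node 2: 100
  node 3: 101
  node 4: 001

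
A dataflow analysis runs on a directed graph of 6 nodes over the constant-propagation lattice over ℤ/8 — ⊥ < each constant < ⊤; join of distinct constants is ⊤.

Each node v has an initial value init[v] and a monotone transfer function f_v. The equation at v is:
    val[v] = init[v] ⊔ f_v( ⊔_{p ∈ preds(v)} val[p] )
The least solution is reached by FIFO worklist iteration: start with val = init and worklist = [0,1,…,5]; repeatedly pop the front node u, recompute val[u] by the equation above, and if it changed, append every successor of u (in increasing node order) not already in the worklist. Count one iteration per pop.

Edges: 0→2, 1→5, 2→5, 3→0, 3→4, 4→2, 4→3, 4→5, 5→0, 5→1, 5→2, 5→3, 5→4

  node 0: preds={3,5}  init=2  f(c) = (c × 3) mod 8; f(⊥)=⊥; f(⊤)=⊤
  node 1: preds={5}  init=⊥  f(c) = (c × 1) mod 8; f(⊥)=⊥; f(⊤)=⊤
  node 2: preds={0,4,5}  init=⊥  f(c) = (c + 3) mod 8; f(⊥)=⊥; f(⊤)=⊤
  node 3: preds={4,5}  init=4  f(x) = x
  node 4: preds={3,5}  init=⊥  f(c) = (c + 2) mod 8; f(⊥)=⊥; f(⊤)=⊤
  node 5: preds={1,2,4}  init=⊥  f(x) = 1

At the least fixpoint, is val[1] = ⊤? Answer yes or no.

no

Worklist (14 pops):
  #1 pop 0: in=4 → ⊤ (was 2); enqueue []
  #2 pop 1: in=⊥ → ⊥ (no change)
  #3 pop 2: in=⊤ → ⊤ (was ⊥); enqueue []
  #4 pop 3: in=⊥ → 4 (no change)
  #5 pop 4: in=4 → 6 (was ⊥); enqueue [2,3]
  #6 pop 5: in=⊤ → 1 (was ⊥); enqueue [0,1,4]
  #7 pop 2: in=⊤ → ⊤ (no change)
  #8 pop 3: in=⊤ → ⊤ (was 4); enqueue []
  #9 pop 0: in=⊤ → ⊤ (no change)
  #10 pop 1: in=1 → 1 (was ⊥); enqueue [5]
  #11 pop 4: in=⊤ → ⊤ (was 6); enqueue [2,3]
  #12 pop 5: in=⊤ → 1 (no change)
  #13 pop 2: in=⊤ → ⊤ (no change)
  #14 pop 3: in=⊤ → ⊤ (no change)

Fixpoint:
  val[0] = ⊤
  val[1] = 1
  val[2] = ⊤
  val[3] = ⊤
  val[4] = ⊤
  val[5] = 1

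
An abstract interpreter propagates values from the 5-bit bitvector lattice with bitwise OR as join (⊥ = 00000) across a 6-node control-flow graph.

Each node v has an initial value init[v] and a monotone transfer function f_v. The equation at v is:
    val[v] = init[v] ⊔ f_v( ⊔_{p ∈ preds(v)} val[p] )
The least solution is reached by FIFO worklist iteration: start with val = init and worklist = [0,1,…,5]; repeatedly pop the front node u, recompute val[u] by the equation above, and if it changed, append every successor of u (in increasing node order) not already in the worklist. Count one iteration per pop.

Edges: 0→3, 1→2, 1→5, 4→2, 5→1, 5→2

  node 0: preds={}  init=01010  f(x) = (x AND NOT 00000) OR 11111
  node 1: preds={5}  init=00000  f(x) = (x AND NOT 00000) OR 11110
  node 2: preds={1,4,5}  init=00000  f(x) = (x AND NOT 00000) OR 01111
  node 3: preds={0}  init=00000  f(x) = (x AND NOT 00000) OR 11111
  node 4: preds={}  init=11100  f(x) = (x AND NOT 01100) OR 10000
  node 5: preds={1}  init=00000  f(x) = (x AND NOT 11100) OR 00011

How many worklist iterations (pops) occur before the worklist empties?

9

Trace (9 dequeues):
  [1] u=0 | in 00000 | out 11111 | prev 01010 | push {}
  [2] u=1 | in 00000 | out 11110 | prev 00000 | push {}
  [3] u=2 | in 11110 | out 11111 | prev 00000 | push {}
  [4] u=3 | in 11111 | out 11111 | prev 00000 | push {}
  [5] u=4 | in 00000 | out 11100 | ==
  [6] u=5 | in 11110 | out 00011 | prev 00000 | push {1,2}
  [7] u=1 | in 00011 | out 11111 | prev 11110 | push {5}
  [8] u=2 | in 11111 | out 11111 | ==
  [9] u=5 | in 11111 | out 00011 | ==

Converged values:
  [0] 11111
  [1] 11111
  [2] 11111
  [3] 11111
  [4] 11100
  [5] 00011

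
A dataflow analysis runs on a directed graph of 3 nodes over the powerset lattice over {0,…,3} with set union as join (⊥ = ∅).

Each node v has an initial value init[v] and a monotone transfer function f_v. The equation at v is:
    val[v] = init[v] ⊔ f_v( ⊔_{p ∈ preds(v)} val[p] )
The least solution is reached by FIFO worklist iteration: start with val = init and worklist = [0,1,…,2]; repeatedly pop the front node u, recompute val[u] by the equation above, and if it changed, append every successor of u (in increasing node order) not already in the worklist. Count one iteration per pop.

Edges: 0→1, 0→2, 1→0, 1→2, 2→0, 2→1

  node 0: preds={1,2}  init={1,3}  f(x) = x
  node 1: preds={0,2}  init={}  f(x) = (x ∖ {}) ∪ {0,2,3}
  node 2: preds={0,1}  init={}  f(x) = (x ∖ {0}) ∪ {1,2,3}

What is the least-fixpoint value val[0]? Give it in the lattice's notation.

Trace (6 dequeues):
  [1] u=0 | in {} | out {1,3} | ==
  [2] u=1 | in {1,3} | out {0,1,2,3} | prev {} | push {0}
  [3] u=2 | in {0,1,2,3} | out {1,2,3} | prev {} | push {1}
  [4] u=0 | in {0,1,2,3} | out {0,1,2,3} | prev {1,3} | push {2}
  [5] u=1 | in {0,1,2,3} | out {0,1,2,3} | ==
  [6] u=2 | in {0,1,2,3} | out {1,2,3} | ==

Converged values:
  [0] {0,1,2,3}
  [1] {0,1,2,3}
  [2] {1,2,3}

{0,1,2,3}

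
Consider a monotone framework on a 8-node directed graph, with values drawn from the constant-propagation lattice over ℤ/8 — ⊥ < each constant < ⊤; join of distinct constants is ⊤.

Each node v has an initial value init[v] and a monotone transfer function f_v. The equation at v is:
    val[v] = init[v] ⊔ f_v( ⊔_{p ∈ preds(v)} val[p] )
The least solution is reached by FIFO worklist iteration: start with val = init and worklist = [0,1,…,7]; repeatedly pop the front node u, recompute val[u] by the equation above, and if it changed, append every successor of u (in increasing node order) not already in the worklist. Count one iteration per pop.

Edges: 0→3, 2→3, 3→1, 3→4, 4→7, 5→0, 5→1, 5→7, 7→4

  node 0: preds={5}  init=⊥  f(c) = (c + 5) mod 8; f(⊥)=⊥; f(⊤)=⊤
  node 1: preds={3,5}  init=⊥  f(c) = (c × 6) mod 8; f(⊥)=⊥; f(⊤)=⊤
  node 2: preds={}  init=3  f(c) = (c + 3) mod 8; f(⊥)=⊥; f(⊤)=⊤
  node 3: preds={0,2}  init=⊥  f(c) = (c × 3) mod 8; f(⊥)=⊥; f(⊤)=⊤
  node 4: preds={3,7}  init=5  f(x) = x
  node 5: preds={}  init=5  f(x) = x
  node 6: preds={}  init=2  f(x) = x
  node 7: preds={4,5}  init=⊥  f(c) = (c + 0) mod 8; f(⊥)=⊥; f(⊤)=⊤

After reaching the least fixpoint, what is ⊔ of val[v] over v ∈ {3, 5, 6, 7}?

⊤

Iteration log — 10 steps:
  step 1. node 0  ⊔preds=5  new=2  old=⊥  +wl: 
  step 2. node 1  ⊔preds=5  new=6  old=⊥  +wl: 
  step 3. node 2  ⊔preds=⊥  new=3  stable
  step 4. node 3  ⊔preds=⊤  new=⊤  old=⊥  +wl: 1
  step 5. node 4  ⊔preds=⊤  new=⊤  old=5  +wl: 
  step 6. node 5  ⊔preds=⊥  new=5  stable
  step 7. node 6  ⊔preds=⊥  new=2  stable
  step 8. node 7  ⊔preds=⊤  new=⊤  old=⊥  +wl: 4
  step 9. node 1  ⊔preds=⊤  new=⊤  old=6  +wl: 
  step 10. node 4  ⊔preds=⊤  new=⊤  stable

Least fixpoint reached:
  node 0: 2
  node 1: ⊤
  node 2: 3
  node 3: ⊤
  node 4: ⊤
  node 5: 5
  node 6: 2
  node 7: ⊤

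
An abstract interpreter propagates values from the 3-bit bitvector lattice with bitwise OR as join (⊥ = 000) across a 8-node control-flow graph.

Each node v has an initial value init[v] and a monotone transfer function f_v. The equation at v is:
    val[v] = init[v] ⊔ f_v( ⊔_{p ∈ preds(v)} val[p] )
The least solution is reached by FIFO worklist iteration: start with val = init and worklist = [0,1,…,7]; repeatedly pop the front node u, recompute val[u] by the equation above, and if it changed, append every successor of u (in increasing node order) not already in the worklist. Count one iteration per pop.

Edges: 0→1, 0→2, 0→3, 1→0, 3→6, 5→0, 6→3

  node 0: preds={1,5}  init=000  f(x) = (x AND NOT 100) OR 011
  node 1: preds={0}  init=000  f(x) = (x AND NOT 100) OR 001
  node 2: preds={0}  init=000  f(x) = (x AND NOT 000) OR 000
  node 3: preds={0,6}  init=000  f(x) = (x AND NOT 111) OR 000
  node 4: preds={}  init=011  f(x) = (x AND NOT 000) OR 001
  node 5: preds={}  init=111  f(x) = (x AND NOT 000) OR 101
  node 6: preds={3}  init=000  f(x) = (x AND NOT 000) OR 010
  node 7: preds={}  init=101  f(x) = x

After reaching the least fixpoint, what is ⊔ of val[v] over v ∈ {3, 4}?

Trace (10 dequeues):
  [1] u=0 | in 111 | out 011 | prev 000 | push {}
  [2] u=1 | in 011 | out 011 | prev 000 | push {0}
  [3] u=2 | in 011 | out 011 | prev 000 | push {}
  [4] u=3 | in 011 | out 000 | ==
  [5] u=4 | in 000 | out 011 | ==
  [6] u=5 | in 000 | out 111 | ==
  [7] u=6 | in 000 | out 010 | prev 000 | push {3}
  [8] u=7 | in 000 | out 101 | ==
  [9] u=0 | in 111 | out 011 | ==
  [10] u=3 | in 011 | out 000 | ==

Converged values:
  [0] 011
  [1] 011
  [2] 011
  [3] 000
  [4] 011
  [5] 111
  [6] 010
  [7] 101

011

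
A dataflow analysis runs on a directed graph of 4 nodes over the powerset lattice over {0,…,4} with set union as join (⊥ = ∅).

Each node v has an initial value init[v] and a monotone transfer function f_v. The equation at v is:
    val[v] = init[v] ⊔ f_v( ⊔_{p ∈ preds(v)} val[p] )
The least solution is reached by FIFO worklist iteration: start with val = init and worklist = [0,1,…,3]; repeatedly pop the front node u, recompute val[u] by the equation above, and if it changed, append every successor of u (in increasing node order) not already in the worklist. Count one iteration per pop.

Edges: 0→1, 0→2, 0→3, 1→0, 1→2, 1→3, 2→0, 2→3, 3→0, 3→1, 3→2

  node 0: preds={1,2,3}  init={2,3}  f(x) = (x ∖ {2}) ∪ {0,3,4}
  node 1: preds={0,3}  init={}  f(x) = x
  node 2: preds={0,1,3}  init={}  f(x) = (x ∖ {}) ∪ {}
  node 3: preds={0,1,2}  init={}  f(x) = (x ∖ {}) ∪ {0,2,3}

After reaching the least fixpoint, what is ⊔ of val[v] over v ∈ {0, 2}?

Trace (7 dequeues):
  [1] u=0 | in {} | out {0,2,3,4} | prev {2,3} | push {}
  [2] u=1 | in {0,2,3,4} | out {0,2,3,4} | prev {} | push {0}
  [3] u=2 | in {0,2,3,4} | out {0,2,3,4} | prev {} | push {}
  [4] u=3 | in {0,2,3,4} | out {0,2,3,4} | prev {} | push {1,2}
  [5] u=0 | in {0,2,3,4} | out {0,2,3,4} | ==
  [6] u=1 | in {0,2,3,4} | out {0,2,3,4} | ==
  [7] u=2 | in {0,2,3,4} | out {0,2,3,4} | ==

Converged values:
  [0] {0,2,3,4}
  [1] {0,2,3,4}
  [2] {0,2,3,4}
  [3] {0,2,3,4}

{0,2,3,4}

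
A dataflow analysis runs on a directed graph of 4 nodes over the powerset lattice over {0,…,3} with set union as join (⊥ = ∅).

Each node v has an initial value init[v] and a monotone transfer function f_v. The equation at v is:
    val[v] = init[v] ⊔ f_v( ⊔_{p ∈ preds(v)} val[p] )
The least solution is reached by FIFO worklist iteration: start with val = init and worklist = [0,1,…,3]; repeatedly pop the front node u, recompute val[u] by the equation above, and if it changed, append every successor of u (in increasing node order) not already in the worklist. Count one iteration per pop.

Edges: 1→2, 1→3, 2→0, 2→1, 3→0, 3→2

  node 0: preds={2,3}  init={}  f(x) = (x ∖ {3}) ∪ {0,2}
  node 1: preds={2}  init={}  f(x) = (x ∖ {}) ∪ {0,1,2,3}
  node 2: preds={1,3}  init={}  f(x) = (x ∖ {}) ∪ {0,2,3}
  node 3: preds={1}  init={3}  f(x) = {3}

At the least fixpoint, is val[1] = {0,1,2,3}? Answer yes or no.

yes

Trace (6 dequeues):
  [1] u=0 | in {3} | out {0,2} | prev {} | push {}
  [2] u=1 | in {} | out {0,1,2,3} | prev {} | push {}
  [3] u=2 | in {0,1,2,3} | out {0,1,2,3} | prev {} | push {0,1}
  [4] u=3 | in {0,1,2,3} | out {3} | ==
  [5] u=0 | in {0,1,2,3} | out {0,1,2} | prev {0,2} | push {}
  [6] u=1 | in {0,1,2,3} | out {0,1,2,3} | ==

Converged values:
  [0] {0,1,2}
  [1] {0,1,2,3}
  [2] {0,1,2,3}
  [3] {3}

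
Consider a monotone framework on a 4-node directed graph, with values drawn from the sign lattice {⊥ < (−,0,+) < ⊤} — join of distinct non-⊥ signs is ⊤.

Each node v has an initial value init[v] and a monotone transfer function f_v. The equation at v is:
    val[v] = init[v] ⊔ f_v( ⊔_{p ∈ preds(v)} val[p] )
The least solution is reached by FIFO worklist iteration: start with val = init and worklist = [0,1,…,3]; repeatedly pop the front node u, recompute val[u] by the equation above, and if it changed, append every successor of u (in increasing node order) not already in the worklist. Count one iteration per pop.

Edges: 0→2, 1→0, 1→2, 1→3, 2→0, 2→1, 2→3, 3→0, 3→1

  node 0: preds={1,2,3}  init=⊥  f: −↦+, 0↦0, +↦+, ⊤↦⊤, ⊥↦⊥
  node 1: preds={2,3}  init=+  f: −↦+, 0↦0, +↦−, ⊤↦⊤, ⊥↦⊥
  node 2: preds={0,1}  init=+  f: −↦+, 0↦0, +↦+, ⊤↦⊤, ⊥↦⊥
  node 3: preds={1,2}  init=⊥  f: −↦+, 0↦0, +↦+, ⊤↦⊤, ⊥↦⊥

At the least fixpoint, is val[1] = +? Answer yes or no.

no

Iteration log — 7 steps:
  step 1. node 0  ⊔preds=+  new=+  old=⊥  +wl: 
  step 2. node 1  ⊔preds=+  new=⊤  old=+  +wl: 0
  step 3. node 2  ⊔preds=⊤  new=⊤  old=+  +wl: 1
  step 4. node 3  ⊔preds=⊤  new=⊤  old=⊥  +wl: 
  step 5. node 0  ⊔preds=⊤  new=⊤  old=+  +wl: 2
  step 6. node 1  ⊔preds=⊤  new=⊤  stable
  step 7. node 2  ⊔preds=⊤  new=⊤  stable

Least fixpoint reached:
  node 0: ⊤
  node 1: ⊤
  node 2: ⊤
  node 3: ⊤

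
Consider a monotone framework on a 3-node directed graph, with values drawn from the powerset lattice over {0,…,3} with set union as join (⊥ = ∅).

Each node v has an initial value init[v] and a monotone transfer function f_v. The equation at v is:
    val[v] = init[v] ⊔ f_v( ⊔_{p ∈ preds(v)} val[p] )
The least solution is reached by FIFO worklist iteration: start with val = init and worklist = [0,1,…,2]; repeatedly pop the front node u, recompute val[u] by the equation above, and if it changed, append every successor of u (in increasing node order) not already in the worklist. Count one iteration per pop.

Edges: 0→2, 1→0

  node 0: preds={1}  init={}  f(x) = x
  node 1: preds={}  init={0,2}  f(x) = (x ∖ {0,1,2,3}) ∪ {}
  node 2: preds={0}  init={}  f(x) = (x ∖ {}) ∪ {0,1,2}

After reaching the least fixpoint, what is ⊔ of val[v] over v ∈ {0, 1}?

{0,2}

Trace (3 dequeues):
  [1] u=0 | in {0,2} | out {0,2} | prev {} | push {}
  [2] u=1 | in {} | out {0,2} | ==
  [3] u=2 | in {0,2} | out {0,1,2} | prev {} | push {}

Converged values:
  [0] {0,2}
  [1] {0,2}
  [2] {0,1,2}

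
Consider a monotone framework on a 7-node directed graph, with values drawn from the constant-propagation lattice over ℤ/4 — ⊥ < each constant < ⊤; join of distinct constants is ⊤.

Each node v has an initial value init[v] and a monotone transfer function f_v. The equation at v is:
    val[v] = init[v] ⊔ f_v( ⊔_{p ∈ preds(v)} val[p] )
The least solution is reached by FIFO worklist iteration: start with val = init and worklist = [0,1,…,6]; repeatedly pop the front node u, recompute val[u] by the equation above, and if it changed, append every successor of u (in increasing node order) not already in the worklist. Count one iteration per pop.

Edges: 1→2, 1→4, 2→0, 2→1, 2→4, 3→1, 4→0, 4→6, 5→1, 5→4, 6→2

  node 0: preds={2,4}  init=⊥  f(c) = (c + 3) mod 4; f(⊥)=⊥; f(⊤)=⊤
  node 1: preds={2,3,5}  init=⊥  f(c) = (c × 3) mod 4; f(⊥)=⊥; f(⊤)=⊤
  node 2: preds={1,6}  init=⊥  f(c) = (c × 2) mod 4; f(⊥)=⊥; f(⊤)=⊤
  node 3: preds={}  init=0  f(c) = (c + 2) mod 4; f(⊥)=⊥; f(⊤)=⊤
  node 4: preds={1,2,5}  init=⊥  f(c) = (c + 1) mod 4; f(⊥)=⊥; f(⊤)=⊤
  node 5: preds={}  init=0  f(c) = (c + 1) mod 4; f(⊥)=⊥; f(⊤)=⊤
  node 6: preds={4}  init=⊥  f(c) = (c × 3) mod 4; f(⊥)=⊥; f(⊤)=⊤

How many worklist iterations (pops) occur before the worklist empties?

17

Iteration log — 17 steps:
  step 1. node 0  ⊔preds=⊥  new=⊥  stable
  step 2. node 1  ⊔preds=0  new=0  old=⊥  +wl: 
  step 3. node 2  ⊔preds=0  new=0  old=⊥  +wl: 0,1
  step 4. node 3  ⊔preds=⊥  new=0  stable
  step 5. node 4  ⊔preds=0  new=1  old=⊥  +wl: 
  step 6. node 5  ⊔preds=⊥  new=0  stable
  step 7. node 6  ⊔preds=1  new=3  old=⊥  +wl: 2
  step 8. node 0  ⊔preds=⊤  new=⊤  old=⊥  +wl: 
  step 9. node 1  ⊔preds=0  new=0  stable
  step 10. node 2  ⊔preds=⊤  new=⊤  old=0  +wl: 0,1,4
  step 11. node 0  ⊔preds=⊤  new=⊤  stable
  step 12. node 1  ⊔preds=⊤  new=⊤  old=0  +wl: 2
  step 13. node 4  ⊔preds=⊤  new=⊤  old=1  +wl: 0,6
  step 14. node 2  ⊔preds=⊤  new=⊤  stable
  step 15. node 0  ⊔preds=⊤  new=⊤  stable
  step 16. node 6  ⊔preds=⊤  new=⊤  old=3  +wl: 2
  step 17. node 2  ⊔preds=⊤  new=⊤  stable

Least fixpoint reached:
  node 0: ⊤
  node 1: ⊤
  node 2: ⊤
  node 3: 0
  node 4: ⊤
  node 5: 0
  node 6: ⊤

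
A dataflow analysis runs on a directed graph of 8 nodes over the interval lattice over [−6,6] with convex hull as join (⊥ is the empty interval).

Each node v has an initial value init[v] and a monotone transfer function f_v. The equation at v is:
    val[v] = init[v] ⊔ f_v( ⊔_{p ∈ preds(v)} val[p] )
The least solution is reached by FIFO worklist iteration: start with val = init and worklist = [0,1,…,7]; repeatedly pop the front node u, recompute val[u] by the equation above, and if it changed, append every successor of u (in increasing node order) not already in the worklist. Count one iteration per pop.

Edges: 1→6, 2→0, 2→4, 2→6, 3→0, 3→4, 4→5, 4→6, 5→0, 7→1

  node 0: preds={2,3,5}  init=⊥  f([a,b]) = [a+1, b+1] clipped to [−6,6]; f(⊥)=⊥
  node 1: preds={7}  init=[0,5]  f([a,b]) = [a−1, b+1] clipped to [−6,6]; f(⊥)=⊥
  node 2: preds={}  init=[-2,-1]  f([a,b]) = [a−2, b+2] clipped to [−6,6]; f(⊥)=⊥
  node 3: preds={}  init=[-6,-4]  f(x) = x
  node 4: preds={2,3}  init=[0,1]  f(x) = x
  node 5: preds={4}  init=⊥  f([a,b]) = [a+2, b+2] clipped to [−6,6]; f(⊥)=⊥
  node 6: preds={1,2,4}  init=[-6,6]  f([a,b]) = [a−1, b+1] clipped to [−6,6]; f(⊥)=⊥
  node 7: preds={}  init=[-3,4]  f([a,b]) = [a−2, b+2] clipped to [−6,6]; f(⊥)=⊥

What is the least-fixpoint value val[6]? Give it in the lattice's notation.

[-6,6]

Worklist (9 pops):
  #1 pop 0: in=[-6,-1] → [-5,0] (was ⊥); enqueue []
  #2 pop 1: in=[-3,4] → [-4,5] (was [0,5]); enqueue []
  #3 pop 2: in=⊥ → [-2,-1] (no change)
  #4 pop 3: in=⊥ → [-6,-4] (no change)
  #5 pop 4: in=[-6,-1] → [-6,1] (was [0,1]); enqueue []
  #6 pop 5: in=[-6,1] → [-4,3] (was ⊥); enqueue [0]
  #7 pop 6: in=[-6,5] → [-6,6] (no change)
  #8 pop 7: in=⊥ → [-3,4] (no change)
  #9 pop 0: in=[-6,3] → [-5,4] (was [-5,0]); enqueue []

Fixpoint:
  val[0] = [-5,4]
  val[1] = [-4,5]
  val[2] = [-2,-1]
  val[3] = [-6,-4]
  val[4] = [-6,1]
  val[5] = [-4,3]
  val[6] = [-6,6]
  val[7] = [-3,4]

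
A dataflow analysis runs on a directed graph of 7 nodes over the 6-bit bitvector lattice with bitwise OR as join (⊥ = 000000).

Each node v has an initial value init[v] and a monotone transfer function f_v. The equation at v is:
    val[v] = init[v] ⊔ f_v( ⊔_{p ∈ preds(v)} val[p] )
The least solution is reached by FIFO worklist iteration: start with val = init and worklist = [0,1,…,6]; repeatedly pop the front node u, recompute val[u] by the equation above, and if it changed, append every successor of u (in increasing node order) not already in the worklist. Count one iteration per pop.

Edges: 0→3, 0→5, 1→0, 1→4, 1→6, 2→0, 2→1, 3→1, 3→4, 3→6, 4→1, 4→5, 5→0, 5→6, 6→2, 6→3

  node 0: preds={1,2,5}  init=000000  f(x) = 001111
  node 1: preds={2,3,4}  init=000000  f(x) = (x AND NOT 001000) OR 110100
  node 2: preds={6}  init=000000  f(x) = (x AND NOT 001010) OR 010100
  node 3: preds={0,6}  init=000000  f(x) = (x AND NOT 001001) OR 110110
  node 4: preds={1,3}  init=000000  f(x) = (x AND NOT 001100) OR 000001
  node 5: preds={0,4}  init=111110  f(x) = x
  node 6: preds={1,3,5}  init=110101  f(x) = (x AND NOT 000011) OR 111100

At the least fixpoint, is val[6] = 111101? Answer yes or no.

yes

Iteration log — 14 steps:
  step 1. node 0  ⊔preds=111110  new=001111  old=000000  +wl: 
  step 2. node 1  ⊔preds=000000  new=110100  old=000000  +wl: 0
  step 3. node 2  ⊔preds=110101  new=110101  old=000000  +wl: 1
  step 4. node 3  ⊔preds=111111  new=110110  old=000000  +wl: 
  step 5. node 4  ⊔preds=110110  new=110011  old=000000  +wl: 
  step 6. node 5  ⊔preds=111111  new=111111  old=111110  +wl: 
  step 7. node 6  ⊔preds=111111  new=111101  old=110101  +wl: 2,3
  step 8. node 0  ⊔preds=111111  new=001111  stable
  step 9. node 1  ⊔preds=110111  new=110111  old=110100  +wl: 0,4,6
  step 10. node 2  ⊔preds=111101  new=110101  stable
  step 11. node 3  ⊔preds=111111  new=110110  stable
  step 12. node 0  ⊔preds=111111  new=001111  stable
  step 13. node 4  ⊔preds=110111  new=110011  stable
  step 14. node 6  ⊔preds=111111  new=111101  stable

Least fixpoint reached:
  node 0: 001111
  node 1: 110111
  node 2: 110101
  node 3: 110110
  node 4: 110011
  node 5: 111111
  node 6: 111101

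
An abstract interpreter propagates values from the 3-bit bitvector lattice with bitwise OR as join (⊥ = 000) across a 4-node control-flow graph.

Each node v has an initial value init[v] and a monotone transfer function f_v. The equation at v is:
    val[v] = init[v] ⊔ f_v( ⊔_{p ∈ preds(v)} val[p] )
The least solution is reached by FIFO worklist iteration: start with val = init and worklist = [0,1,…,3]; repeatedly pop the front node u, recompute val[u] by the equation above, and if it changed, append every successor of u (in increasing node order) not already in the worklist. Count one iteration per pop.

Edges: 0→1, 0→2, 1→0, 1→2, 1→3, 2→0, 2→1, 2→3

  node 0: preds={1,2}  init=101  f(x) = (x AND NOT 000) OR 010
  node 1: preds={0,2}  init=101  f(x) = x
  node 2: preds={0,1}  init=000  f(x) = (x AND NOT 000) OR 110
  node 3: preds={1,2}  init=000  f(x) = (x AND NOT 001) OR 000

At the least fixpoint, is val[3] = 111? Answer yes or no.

Worklist (6 pops):
  #1 pop 0: in=101 → 111 (was 101); enqueue []
  #2 pop 1: in=111 → 111 (was 101); enqueue [0]
  #3 pop 2: in=111 → 111 (was 000); enqueue [1]
  #4 pop 3: in=111 → 110 (was 000); enqueue []
  #5 pop 0: in=111 → 111 (no change)
  #6 pop 1: in=111 → 111 (no change)

Fixpoint:
  val[0] = 111
  val[1] = 111
  val[2] = 111
  val[3] = 110

no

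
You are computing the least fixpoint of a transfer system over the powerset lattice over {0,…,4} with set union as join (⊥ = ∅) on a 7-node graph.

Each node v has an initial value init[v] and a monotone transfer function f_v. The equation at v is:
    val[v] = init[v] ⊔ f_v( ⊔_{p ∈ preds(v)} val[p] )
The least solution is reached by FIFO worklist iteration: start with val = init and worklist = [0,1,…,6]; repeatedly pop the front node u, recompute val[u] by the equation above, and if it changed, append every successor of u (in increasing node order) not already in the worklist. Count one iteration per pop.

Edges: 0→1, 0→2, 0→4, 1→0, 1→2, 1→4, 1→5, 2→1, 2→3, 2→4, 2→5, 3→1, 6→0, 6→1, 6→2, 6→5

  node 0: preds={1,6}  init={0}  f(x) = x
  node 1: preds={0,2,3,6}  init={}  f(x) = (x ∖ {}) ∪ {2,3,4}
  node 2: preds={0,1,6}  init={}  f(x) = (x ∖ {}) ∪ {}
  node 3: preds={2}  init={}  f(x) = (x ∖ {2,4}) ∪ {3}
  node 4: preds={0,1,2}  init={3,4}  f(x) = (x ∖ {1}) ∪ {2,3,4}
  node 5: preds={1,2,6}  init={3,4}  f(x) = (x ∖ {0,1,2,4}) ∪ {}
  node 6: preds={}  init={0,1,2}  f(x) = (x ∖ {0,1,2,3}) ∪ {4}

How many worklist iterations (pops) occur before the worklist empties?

12

Trace (12 dequeues):
  [1] u=0 | in {0,1,2} | out {0,1,2} | prev {0} | push {}
  [2] u=1 | in {0,1,2} | out {0,1,2,3,4} | prev {} | push {0}
  [3] u=2 | in {0,1,2,3,4} | out {0,1,2,3,4} | prev {} | push {1}
  [4] u=3 | in {0,1,2,3,4} | out {0,1,3} | prev {} | push {}
  [5] u=4 | in {0,1,2,3,4} | out {0,2,3,4} | prev {3,4} | push {}
  [6] u=5 | in {0,1,2,3,4} | out {3,4} | ==
  [7] u=6 | in {} | out {0,1,2,4} | prev {0,1,2} | push {2,5}
  [8] u=0 | in {0,1,2,3,4} | out {0,1,2,3,4} | prev {0,1,2} | push {4}
  [9] u=1 | in {0,1,2,3,4} | out {0,1,2,3,4} | ==
  [10] u=2 | in {0,1,2,3,4} | out {0,1,2,3,4} | ==
  [11] u=5 | in {0,1,2,3,4} | out {3,4} | ==
  [12] u=4 | in {0,1,2,3,4} | out {0,2,3,4} | ==

Converged values:
  [0] {0,1,2,3,4}
  [1] {0,1,2,3,4}
  [2] {0,1,2,3,4}
  [3] {0,1,3}
  [4] {0,2,3,4}
  [5] {3,4}
  [6] {0,1,2,4}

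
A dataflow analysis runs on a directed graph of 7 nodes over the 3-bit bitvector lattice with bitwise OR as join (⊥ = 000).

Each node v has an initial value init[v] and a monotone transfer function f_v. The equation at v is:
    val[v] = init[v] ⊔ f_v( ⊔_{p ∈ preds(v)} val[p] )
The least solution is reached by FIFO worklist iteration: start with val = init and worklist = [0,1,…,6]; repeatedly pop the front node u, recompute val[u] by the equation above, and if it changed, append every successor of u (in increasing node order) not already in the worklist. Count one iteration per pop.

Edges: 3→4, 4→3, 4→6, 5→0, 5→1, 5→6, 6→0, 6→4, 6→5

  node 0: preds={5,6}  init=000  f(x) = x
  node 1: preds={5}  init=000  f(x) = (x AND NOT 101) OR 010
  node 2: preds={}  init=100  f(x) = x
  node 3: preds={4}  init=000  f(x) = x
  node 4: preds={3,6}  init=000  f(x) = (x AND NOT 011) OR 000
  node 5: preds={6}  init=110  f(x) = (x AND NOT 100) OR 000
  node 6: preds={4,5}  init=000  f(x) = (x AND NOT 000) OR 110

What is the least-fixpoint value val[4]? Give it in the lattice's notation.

100

Trace (13 dequeues):
  [1] u=0 | in 110 | out 110 | prev 000 | push {}
  [2] u=1 | in 110 | out 010 | prev 000 | push {}
  [3] u=2 | in 000 | out 100 | ==
  [4] u=3 | in 000 | out 000 | ==
  [5] u=4 | in 000 | out 000 | ==
  [6] u=5 | in 000 | out 110 | ==
  [7] u=6 | in 110 | out 110 | prev 000 | push {0,4,5}
  [8] u=0 | in 110 | out 110 | ==
  [9] u=4 | in 110 | out 100 | prev 000 | push {3,6}
  [10] u=5 | in 110 | out 110 | ==
  [11] u=3 | in 100 | out 100 | prev 000 | push {4}
  [12] u=6 | in 110 | out 110 | ==
  [13] u=4 | in 110 | out 100 | ==

Converged values:
  [0] 110
  [1] 010
  [2] 100
  [3] 100
  [4] 100
  [5] 110
  [6] 110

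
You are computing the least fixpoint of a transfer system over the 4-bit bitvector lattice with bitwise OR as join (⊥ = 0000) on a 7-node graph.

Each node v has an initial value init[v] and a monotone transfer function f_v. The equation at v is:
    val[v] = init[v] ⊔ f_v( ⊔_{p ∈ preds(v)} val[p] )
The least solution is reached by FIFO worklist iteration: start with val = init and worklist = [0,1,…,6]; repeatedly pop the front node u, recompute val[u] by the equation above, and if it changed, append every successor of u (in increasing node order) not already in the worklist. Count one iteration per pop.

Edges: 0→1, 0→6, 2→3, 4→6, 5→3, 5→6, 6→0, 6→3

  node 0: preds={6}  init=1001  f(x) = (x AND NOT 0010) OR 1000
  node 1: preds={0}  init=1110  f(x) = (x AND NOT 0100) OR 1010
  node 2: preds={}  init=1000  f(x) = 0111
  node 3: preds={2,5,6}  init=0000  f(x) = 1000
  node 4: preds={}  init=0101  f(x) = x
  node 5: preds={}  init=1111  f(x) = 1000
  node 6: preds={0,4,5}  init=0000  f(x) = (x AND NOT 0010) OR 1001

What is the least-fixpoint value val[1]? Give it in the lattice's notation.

Trace (11 dequeues):
  [1] u=0 | in 0000 | out 1001 | ==
  [2] u=1 | in 1001 | out 1111 | prev 1110 | push {}
  [3] u=2 | in 0000 | out 1111 | prev 1000 | push {}
  [4] u=3 | in 1111 | out 1000 | prev 0000 | push {}
  [5] u=4 | in 0000 | out 0101 | ==
  [6] u=5 | in 0000 | out 1111 | ==
  [7] u=6 | in 1111 | out 1101 | prev 0000 | push {0,3}
  [8] u=0 | in 1101 | out 1101 | prev 1001 | push {1,6}
  [9] u=3 | in 1111 | out 1000 | ==
  [10] u=1 | in 1101 | out 1111 | ==
  [11] u=6 | in 1111 | out 1101 | ==

Converged values:
  [0] 1101
  [1] 1111
  [2] 1111
  [3] 1000
  [4] 0101
  [5] 1111
  [6] 1101

1111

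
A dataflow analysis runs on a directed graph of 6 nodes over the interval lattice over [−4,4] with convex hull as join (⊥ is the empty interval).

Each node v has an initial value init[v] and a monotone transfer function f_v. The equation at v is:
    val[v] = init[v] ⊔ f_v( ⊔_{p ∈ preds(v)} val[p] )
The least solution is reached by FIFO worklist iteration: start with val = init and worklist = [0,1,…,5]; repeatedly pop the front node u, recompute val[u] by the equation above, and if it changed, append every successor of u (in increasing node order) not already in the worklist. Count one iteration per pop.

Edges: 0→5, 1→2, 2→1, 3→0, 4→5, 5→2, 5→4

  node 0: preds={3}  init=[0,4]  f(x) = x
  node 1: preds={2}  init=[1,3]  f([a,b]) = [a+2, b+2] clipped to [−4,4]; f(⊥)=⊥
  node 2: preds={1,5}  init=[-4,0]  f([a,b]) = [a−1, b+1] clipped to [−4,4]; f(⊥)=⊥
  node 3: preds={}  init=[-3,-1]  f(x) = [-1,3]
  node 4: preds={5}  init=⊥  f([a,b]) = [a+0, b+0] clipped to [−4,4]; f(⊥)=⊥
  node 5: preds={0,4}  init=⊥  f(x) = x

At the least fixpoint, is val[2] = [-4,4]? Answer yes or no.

Iteration log — 11 steps:
  step 1. node 0  ⊔preds=[-3,-1]  new=[-3,4]  old=[0,4]  +wl: 
  step 2. node 1  ⊔preds=[-4,0]  new=[-2,3]  old=[1,3]  +wl: 
  step 3. node 2  ⊔preds=[-2,3]  new=[-4,4]  old=[-4,0]  +wl: 1
  step 4. node 3  ⊔preds=⊥  new=[-3,3]  old=[-3,-1]  +wl: 0
  step 5. node 4  ⊔preds=⊥  new=⊥  stable
  step 6. node 5  ⊔preds=[-3,4]  new=[-3,4]  old=⊥  +wl: 2,4
  step 7. node 1  ⊔preds=[-4,4]  new=[-2,4]  old=[-2,3]  +wl: 
  step 8. node 0  ⊔preds=[-3,3]  new=[-3,4]  stable
  step 9. node 2  ⊔preds=[-3,4]  new=[-4,4]  stable
  step 10. node 4  ⊔preds=[-3,4]  new=[-3,4]  old=⊥  +wl: 5
  step 11. node 5  ⊔preds=[-3,4]  new=[-3,4]  stable

Least fixpoint reached:
  node 0: [-3,4]
  node 1: [-2,4]
  node 2: [-4,4]
  node 3: [-3,3]
  node 4: [-3,4]
  node 5: [-3,4]

yes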